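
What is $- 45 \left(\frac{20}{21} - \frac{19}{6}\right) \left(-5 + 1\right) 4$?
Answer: $- \frac{11160}{7} \approx -1594.3$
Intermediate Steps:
$- 45 \left(\frac{20}{21} - \frac{19}{6}\right) \left(-5 + 1\right) 4 = - 45 \left(20 \cdot \frac{1}{21} - \frac{19}{6}\right) \left(\left(-4\right) 4\right) = - 45 \left(\frac{20}{21} - \frac{19}{6}\right) \left(-16\right) = \left(-45\right) \left(- \frac{31}{14}\right) \left(-16\right) = \frac{1395}{14} \left(-16\right) = - \frac{11160}{7}$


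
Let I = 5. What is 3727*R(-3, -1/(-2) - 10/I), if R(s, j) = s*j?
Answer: 33543/2 ≈ 16772.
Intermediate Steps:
R(s, j) = j*s
3727*R(-3, -1/(-2) - 10/I) = 3727*((-1/(-2) - 10/5)*(-3)) = 3727*((-1*(-½) - 10*⅕)*(-3)) = 3727*((½ - 2)*(-3)) = 3727*(-3/2*(-3)) = 3727*(9/2) = 33543/2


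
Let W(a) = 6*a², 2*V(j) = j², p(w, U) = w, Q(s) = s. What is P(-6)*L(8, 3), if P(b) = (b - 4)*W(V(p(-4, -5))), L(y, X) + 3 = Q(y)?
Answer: -19200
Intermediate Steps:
L(y, X) = -3 + y
V(j) = j²/2
P(b) = -1536 + 384*b (P(b) = (b - 4)*(6*((½)*(-4)²)²) = (-4 + b)*(6*((½)*16)²) = (-4 + b)*(6*8²) = (-4 + b)*(6*64) = (-4 + b)*384 = -1536 + 384*b)
P(-6)*L(8, 3) = (-1536 + 384*(-6))*(-3 + 8) = (-1536 - 2304)*5 = -3840*5 = -19200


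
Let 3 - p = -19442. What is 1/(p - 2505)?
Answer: 1/16940 ≈ 5.9032e-5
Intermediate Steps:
p = 19445 (p = 3 - 1*(-19442) = 3 + 19442 = 19445)
1/(p - 2505) = 1/(19445 - 2505) = 1/16940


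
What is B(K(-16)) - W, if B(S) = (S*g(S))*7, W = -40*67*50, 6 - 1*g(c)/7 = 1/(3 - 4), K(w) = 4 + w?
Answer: 129884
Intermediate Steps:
g(c) = 49 (g(c) = 42 - 7/(3 - 4) = 42 - 7/(-1) = 42 - 7*(-1) = 42 + 7 = 49)
W = -134000 (W = -2680*50 = -134000)
B(S) = 343*S (B(S) = (S*49)*7 = (49*S)*7 = 343*S)
B(K(-16)) - W = 343*(4 - 16) - 1*(-134000) = 343*(-12) + 134000 = -4116 + 134000 = 129884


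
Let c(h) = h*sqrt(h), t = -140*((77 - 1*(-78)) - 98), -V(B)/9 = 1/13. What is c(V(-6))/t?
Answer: 9*I*sqrt(13)/449540 ≈ 7.2185e-5*I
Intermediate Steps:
V(B) = -9/13
t = -7980 (t = -140*((77 + 78) - 98) = -140*(155 - 98) = -140*57 = -7980)
c(h) = h**(3/2)
c(V(-6))/t = (-9/13)**(3/2)/(-7980) = -27*I*sqrt(13)/169*(-1/7980) = 9*I*sqrt(13)/449540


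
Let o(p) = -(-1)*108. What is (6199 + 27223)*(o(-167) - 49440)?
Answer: -1648774104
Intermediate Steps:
o(p) = 108 (o(p) = -1*(-108) = 108)
(6199 + 27223)*(o(-167) - 49440) = (6199 + 27223)*(108 - 49440) = 33422*(-49332) = -1648774104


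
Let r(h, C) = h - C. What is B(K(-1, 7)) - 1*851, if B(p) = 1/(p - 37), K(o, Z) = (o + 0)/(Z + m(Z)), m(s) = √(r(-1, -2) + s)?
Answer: -12052243/14162 - √2/28324 ≈ -851.03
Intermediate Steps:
m(s) = √(1 + s) (m(s) = √((-1 - 1*(-2)) + s) = √((-1 + 2) + s) = √(1 + s))
K(o, Z) = o/(Z + √(1 + Z)) (K(o, Z) = (o + 0)/(Z + √(1 + Z)) = o/(Z + √(1 + Z)))
B(p) = 1/(-37 + p)
B(K(-1, 7)) - 1*851 = 1/(-37 - 1/(7 + √(1 + 7))) - 1*851 = 1/(-37 - 1/(7 + √8)) - 851 = 1/(-37 - 1/(7 + 2*√2)) - 851 = -851 + 1/(-37 - 1/(7 + 2*√2))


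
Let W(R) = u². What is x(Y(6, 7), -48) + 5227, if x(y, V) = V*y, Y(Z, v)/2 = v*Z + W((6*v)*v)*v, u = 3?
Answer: -4853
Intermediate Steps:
W(R) = 9 (W(R) = 3² = 9)
Y(Z, v) = 18*v + 2*Z*v (Y(Z, v) = 2*(v*Z + 9*v) = 2*(Z*v + 9*v) = 2*(9*v + Z*v) = 18*v + 2*Z*v)
x(Y(6, 7), -48) + 5227 = -96*7*(9 + 6) + 5227 = -96*7*15 + 5227 = -48*210 + 5227 = -10080 + 5227 = -4853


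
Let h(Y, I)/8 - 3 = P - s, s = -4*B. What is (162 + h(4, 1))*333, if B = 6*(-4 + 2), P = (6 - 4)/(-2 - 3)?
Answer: -334998/5 ≈ -67000.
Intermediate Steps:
P = -⅖ (P = 2/(-5) = 2*(-⅕) = -⅖ ≈ -0.40000)
B = -12 (B = 6*(-2) = -12)
s = 48 (s = -4*(-12) = 48)
h(Y, I) = -1816/5 (h(Y, I) = 24 + 8*(-⅖ - 1*48) = 24 + 8*(-⅖ - 48) = 24 + 8*(-242/5) = 24 - 1936/5 = -1816/5)
(162 + h(4, 1))*333 = (162 - 1816/5)*333 = -1006/5*333 = -334998/5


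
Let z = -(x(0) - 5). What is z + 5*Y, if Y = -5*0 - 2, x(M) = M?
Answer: -5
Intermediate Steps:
Y = -2 (Y = 0 - 2 = -2)
z = 5 (z = -(0 - 5) = -1*(-5) = 5)
z + 5*Y = 5 + 5*(-2) = 5 - 10 = -5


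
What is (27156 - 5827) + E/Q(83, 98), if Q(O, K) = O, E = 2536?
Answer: 1772843/83 ≈ 21360.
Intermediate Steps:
(27156 - 5827) + E/Q(83, 98) = (27156 - 5827) + 2536/83 = 21329 + 2536*(1/83) = 21329 + 2536/83 = 1772843/83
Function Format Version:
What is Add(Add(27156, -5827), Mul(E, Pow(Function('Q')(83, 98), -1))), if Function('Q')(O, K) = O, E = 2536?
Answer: Rational(1772843, 83) ≈ 21360.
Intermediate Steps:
Add(Add(27156, -5827), Mul(E, Pow(Function('Q')(83, 98), -1))) = Add(Add(27156, -5827), Mul(2536, Pow(83, -1))) = Add(21329, Mul(2536, Rational(1, 83))) = Add(21329, Rational(2536, 83)) = Rational(1772843, 83)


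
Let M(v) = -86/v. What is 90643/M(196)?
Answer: -8883014/43 ≈ -2.0658e+5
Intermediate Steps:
90643/M(196) = 90643/((-86/196)) = 90643/((-86*1/196)) = 90643/(-43/98) = 90643*(-98/43) = -8883014/43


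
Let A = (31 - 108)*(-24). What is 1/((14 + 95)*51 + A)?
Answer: 1/7407 ≈ 0.00013501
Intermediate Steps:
A = 1848 (A = -77*(-24) = 1848)
1/((14 + 95)*51 + A) = 1/((14 + 95)*51 + 1848) = 1/(109*51 + 1848) = 1/(5559 + 1848) = 1/7407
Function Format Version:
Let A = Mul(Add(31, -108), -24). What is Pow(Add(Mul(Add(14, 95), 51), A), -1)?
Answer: Rational(1, 7407) ≈ 0.00013501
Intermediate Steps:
A = 1848 (A = Mul(-77, -24) = 1848)
Pow(Add(Mul(Add(14, 95), 51), A), -1) = Pow(Add(Mul(Add(14, 95), 51), 1848), -1) = Pow(Add(Mul(109, 51), 1848), -1) = Pow(Add(5559, 1848), -1) = Pow(7407, -1) = Rational(1, 7407)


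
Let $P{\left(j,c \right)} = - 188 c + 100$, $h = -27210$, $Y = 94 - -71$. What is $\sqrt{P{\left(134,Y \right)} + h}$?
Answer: $i \sqrt{58130} \approx 241.1 i$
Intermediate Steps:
$Y = 165$ ($Y = 94 + 71 = 165$)
$P{\left(j,c \right)} = 100 - 188 c$
$\sqrt{P{\left(134,Y \right)} + h} = \sqrt{\left(100 - 31020\right) - 27210} = \sqrt{-30920 - 27210} = \sqrt{-58130} = i \sqrt{58130}$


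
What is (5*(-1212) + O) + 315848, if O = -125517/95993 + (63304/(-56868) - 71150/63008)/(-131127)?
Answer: 1746498069209706089885159/5637744008240884848 ≈ 3.0979e+5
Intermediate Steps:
O = -7371615221145407065/5637744008240884848 (O = -125517*1/95993 + (63304*(-1/56868) - 71150*1/63008)*(-1/131127) = -125517/95993 + (-15826/14217 - 35575/31504)*(-1/131127) = -125517/95993 - 1004352079/447892368*(-1/131127) = -125517/95993 + 1004352079/58730782538736 = -7371615221145407065/5637744008240884848 ≈ -1.3075)
(5*(-1212) + O) + 315848 = (5*(-1212) - 7371615221145407065/5637744008240884848) + 315848 = (-6060 - 7371615221145407065/5637744008240884848) + 315848 = -34172100305160907585945/5637744008240884848 + 315848 = 1746498069209706089885159/5637744008240884848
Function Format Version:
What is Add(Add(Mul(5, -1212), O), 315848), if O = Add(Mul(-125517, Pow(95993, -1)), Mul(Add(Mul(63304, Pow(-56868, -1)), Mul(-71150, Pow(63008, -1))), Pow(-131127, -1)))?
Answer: Rational(1746498069209706089885159, 5637744008240884848) ≈ 3.0979e+5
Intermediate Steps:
O = Rational(-7371615221145407065, 5637744008240884848) (O = Add(Mul(-125517, Rational(1, 95993)), Mul(Add(Mul(63304, Rational(-1, 56868)), Mul(-71150, Rational(1, 63008))), Rational(-1, 131127))) = Add(Rational(-125517, 95993), Mul(Add(Rational(-15826, 14217), Rational(-35575, 31504)), Rational(-1, 131127))) = Add(Rational(-125517, 95993), Mul(Rational(-1004352079, 447892368), Rational(-1, 131127))) = Add(Rational(-125517, 95993), Rational(1004352079, 58730782538736)) = Rational(-7371615221145407065, 5637744008240884848) ≈ -1.3075)
Add(Add(Mul(5, -1212), O), 315848) = Add(Add(Mul(5, -1212), Rational(-7371615221145407065, 5637744008240884848)), 315848) = Add(Add(-6060, Rational(-7371615221145407065, 5637744008240884848)), 315848) = Add(Rational(-34172100305160907585945, 5637744008240884848), 315848) = Rational(1746498069209706089885159, 5637744008240884848)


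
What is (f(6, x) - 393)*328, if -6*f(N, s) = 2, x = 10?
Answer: -387040/3 ≈ -1.2901e+5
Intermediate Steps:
f(N, s) = -1/3 (f(N, s) = -1/6*2 = -1/3)
(f(6, x) - 393)*328 = (-1/3 - 393)*328 = -1180/3*328 = -387040/3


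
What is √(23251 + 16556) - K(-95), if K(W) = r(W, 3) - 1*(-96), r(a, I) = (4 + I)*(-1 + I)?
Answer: -110 + 3*√4423 ≈ 89.517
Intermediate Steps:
r(a, I) = (-1 + I)*(4 + I)
K(W) = 110 (K(W) = (-4 + 3² + 3*3) - 1*(-96) = (-4 + 9 + 9) + 96 = 14 + 96 = 110)
√(23251 + 16556) - K(-95) = √(23251 + 16556) - 1*110 = √39807 - 110 = 3*√4423 - 110 = -110 + 3*√4423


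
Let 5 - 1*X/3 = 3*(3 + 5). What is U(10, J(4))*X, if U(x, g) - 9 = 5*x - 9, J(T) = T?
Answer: -2850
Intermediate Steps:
U(x, g) = 5*x (U(x, g) = 9 + (5*x - 9) = 9 + (-9 + 5*x) = 5*x)
X = -57 (X = 15 - 9*(3 + 5) = 15 - 9*8 = 15 - 3*24 = 15 - 72 = -57)
U(10, J(4))*X = (5*10)*(-57) = 50*(-57) = -2850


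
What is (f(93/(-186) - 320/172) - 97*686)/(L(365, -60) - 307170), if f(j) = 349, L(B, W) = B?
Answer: 66193/306805 ≈ 0.21575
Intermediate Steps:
(f(93/(-186) - 320/172) - 97*686)/(L(365, -60) - 307170) = (349 - 97*686)/(365 - 307170) = (349 - 66542)/(-306805) = -66193*(-1/306805) = 66193/306805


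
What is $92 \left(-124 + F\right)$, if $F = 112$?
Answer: $-1104$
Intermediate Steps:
$92 \left(-124 + F\right) = 92 \left(-124 + 112\right) = 92 \left(-12\right) = -1104$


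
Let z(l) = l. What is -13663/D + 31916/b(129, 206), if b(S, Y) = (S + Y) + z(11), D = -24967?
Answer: 400787085/4319291 ≈ 92.790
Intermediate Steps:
b(S, Y) = 11 + S + Y (b(S, Y) = (S + Y) + 11 = 11 + S + Y)
-13663/D + 31916/b(129, 206) = -13663/(-24967) + 31916/(11 + 129 + 206) = -13663*(-1/24967) + 31916/346 = 13663/24967 + 31916*(1/346) = 13663/24967 + 15958/173 = 400787085/4319291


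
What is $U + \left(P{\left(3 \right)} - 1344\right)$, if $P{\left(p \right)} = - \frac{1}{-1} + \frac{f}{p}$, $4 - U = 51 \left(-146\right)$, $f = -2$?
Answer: $\frac{18319}{3} \approx 6106.3$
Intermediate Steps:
$U = 7450$ ($U = 4 - 51 \left(-146\right) = 4 - -7446 = 4 + 7446 = 7450$)
$P{\left(p \right)} = 1 - \frac{2}{p}$ ($P{\left(p \right)} = - \frac{1}{-1} - \frac{2}{p} = \left(-1\right) \left(-1\right) - \frac{2}{p} = 1 - \frac{2}{p}$)
$U + \left(P{\left(3 \right)} - 1344\right) = 7450 - \left(1344 - \frac{-2 + 3}{3}\right) = 7450 + \left(\frac{1}{3} \cdot 1 - 1344\right) = 7450 + \left(\frac{1}{3} - 1344\right) = 7450 - \frac{4031}{3} = \frac{18319}{3}$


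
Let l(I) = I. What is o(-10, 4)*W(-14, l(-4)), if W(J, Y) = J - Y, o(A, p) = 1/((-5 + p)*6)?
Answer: 5/3 ≈ 1.6667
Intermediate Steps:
o(A, p) = 1/(-30 + 6*p)
o(-10, 4)*W(-14, l(-4)) = (1/(6*(-5 + 4)))*(-14 - 1*(-4)) = ((1/6)/(-1))*(-14 + 4) = ((1/6)*(-1))*(-10) = -1/6*(-10) = 5/3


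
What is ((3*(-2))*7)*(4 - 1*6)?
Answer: 84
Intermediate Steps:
((3*(-2))*7)*(4 - 1*6) = (-6*7)*(4 - 6) = -42*(-2) = 84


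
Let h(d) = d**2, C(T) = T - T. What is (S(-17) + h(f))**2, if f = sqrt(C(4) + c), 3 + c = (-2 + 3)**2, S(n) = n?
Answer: 361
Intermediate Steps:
C(T) = 0
c = -2 (c = -3 + (-2 + 3)**2 = -3 + 1**2 = -3 + 1 = -2)
f = I*sqrt(2) (f = sqrt(0 - 2) = sqrt(-2) = I*sqrt(2) ≈ 1.4142*I)
(S(-17) + h(f))**2 = (-17 + (I*sqrt(2))**2)**2 = (-17 - 2)**2 = (-19)**2 = 361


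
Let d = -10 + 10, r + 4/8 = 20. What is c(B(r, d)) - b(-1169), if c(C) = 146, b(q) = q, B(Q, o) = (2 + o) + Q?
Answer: 1315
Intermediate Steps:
r = 39/2 (r = -1/2 + 20 = 39/2 ≈ 19.500)
d = 0
B(Q, o) = 2 + Q + o
c(B(r, d)) - b(-1169) = 146 - 1*(-1169) = 146 + 1169 = 1315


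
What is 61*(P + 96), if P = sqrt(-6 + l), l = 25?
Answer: 5856 + 61*sqrt(19) ≈ 6121.9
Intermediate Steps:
P = sqrt(19) (P = sqrt(-6 + 25) = sqrt(19) ≈ 4.3589)
61*(P + 96) = 61*(sqrt(19) + 96) = 61*(96 + sqrt(19)) = 5856 + 61*sqrt(19)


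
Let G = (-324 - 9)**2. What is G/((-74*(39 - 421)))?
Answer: 2997/764 ≈ 3.9228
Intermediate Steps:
G = 110889 (G = (-333)**2 = 110889)
G/((-74*(39 - 421))) = 110889/((-74*(39 - 421))) = 110889/((-74*(-382))) = 110889/28268 = 110889*(1/28268) = 2997/764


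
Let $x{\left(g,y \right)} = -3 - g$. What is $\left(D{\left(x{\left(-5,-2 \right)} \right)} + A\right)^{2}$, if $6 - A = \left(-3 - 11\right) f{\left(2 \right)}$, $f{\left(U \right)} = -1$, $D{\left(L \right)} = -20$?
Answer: $784$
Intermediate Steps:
$A = -8$ ($A = 6 - \left(-3 - 11\right) \left(-1\right) = 6 - \left(-14\right) \left(-1\right) = 6 - 14 = -8$)
$\left(D{\left(x{\left(-5,-2 \right)} \right)} + A\right)^{2} = \left(-20 - 8\right)^{2} = \left(-28\right)^{2} = 784$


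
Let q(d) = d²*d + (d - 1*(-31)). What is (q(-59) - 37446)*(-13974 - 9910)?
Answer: 5800301052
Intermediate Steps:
q(d) = 31 + d + d³ (q(d) = d³ + (d + 31) = d³ + (31 + d) = 31 + d + d³)
(q(-59) - 37446)*(-13974 - 9910) = ((31 - 59 + (-59)³) - 37446)*(-13974 - 9910) = ((31 - 59 - 205379) - 37446)*(-23884) = (-205407 - 37446)*(-23884) = -242853*(-23884) = 5800301052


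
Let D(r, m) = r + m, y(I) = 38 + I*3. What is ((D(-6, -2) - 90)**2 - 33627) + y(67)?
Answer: -23784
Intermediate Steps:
y(I) = 38 + 3*I
D(r, m) = m + r
((D(-6, -2) - 90)**2 - 33627) + y(67) = (((-2 - 6) - 90)**2 - 33627) + (38 + 3*67) = ((-8 - 90)**2 - 33627) + (38 + 201) = ((-98)**2 - 33627) + 239 = (9604 - 33627) + 239 = -24023 + 239 = -23784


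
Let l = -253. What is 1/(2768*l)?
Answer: -1/700304 ≈ -1.4280e-6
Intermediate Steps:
1/(2768*l) = 1/(2768*(-253)) = 1/(-700304) = -1/700304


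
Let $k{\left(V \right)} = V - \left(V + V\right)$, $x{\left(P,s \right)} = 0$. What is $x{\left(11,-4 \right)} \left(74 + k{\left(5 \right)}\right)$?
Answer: $0$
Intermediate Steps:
$k{\left(V \right)} = - V$ ($k{\left(V \right)} = V - 2 V = - V$)
$x{\left(11,-4 \right)} \left(74 + k{\left(5 \right)}\right) = 0 \left(74 - 5\right) = 0 \cdot 69 = 0$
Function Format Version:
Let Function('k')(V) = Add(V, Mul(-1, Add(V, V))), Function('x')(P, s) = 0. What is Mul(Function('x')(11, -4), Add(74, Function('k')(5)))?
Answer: 0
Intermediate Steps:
Function('k')(V) = Mul(-1, V) (Function('k')(V) = Add(V, Mul(-1, Mul(2, V))) = Add(V, Mul(-2, V)) = Mul(-1, V))
Mul(Function('x')(11, -4), Add(74, Function('k')(5))) = Mul(0, Add(74, Mul(-1, 5))) = Mul(0, Add(74, -5)) = Mul(0, 69) = 0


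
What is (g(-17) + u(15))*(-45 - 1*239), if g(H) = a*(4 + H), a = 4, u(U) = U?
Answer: 10508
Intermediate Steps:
g(H) = 16 + 4*H (g(H) = 4*(4 + H) = 16 + 4*H)
(g(-17) + u(15))*(-45 - 1*239) = ((16 + 4*(-17)) + 15)*(-45 - 1*239) = ((16 - 68) + 15)*(-45 - 239) = (-52 + 15)*(-284) = -37*(-284) = 10508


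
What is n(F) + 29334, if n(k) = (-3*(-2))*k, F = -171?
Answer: 28308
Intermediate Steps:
n(k) = 6*k
n(F) + 29334 = 6*(-171) + 29334 = -1026 + 29334 = 28308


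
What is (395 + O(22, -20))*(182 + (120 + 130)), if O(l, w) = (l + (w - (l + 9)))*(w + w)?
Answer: 671760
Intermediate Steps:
O(l, w) = 2*w*(-9 + w) (O(l, w) = (l + (w - (9 + l)))*(2*w) = (l + (w + (-9 - l)))*(2*w) = (l + (-9 + w - l))*(2*w) = (-9 + w)*(2*w) = 2*w*(-9 + w))
(395 + O(22, -20))*(182 + (120 + 130)) = (395 + 2*(-20)*(-9 - 20))*(182 + (120 + 130)) = (395 + 2*(-20)*(-29))*(182 + 250) = (395 + 1160)*432 = 1555*432 = 671760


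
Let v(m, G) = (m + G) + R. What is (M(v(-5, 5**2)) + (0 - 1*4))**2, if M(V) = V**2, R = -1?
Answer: 127449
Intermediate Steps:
v(m, G) = -1 + G + m (v(m, G) = (m + G) - 1 = (G + m) - 1 = -1 + G + m)
(M(v(-5, 5**2)) + (0 - 1*4))**2 = ((-1 + 5**2 - 5)**2 + (0 - 1*4))**2 = ((-1 + 25 - 5)**2 + (0 - 4))**2 = (19**2 - 4)**2 = (361 - 4)**2 = 357**2 = 127449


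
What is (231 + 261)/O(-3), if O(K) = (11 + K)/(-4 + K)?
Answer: -861/2 ≈ -430.50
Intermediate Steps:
O(K) = (11 + K)/(-4 + K)
(231 + 261)/O(-3) = (231 + 261)/(((11 - 3)/(-4 - 3))) = 492/((8/(-7))) = 492/((-1/7*8)) = 492/(-8/7) = 492*(-7/8) = -861/2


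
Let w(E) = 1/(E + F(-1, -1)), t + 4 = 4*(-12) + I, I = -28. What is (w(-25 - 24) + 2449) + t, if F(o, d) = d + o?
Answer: 120818/51 ≈ 2369.0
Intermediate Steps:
t = -80 (t = -4 + (4*(-12) - 28) = -4 + (-48 - 28) = -4 - 76 = -80)
w(E) = 1/(-2 + E) (w(E) = 1/(E + (-1 - 1)) = 1/(E - 2) = 1/(-2 + E))
(w(-25 - 24) + 2449) + t = (1/(-2 + (-25 - 24)) + 2449) - 80 = (1/(-2 - 49) + 2449) - 80 = (1/(-51) + 2449) - 80 = (-1/51 + 2449) - 80 = 124898/51 - 80 = 120818/51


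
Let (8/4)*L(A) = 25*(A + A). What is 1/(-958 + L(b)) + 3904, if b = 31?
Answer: 714431/183 ≈ 3904.0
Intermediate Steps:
L(A) = 25*A (L(A) = (25*(A + A))/2 = (25*(2*A))/2 = (50*A)/2 = 25*A)
1/(-958 + L(b)) + 3904 = 1/(-958 + 25*31) + 3904 = 1/(-958 + 775) + 3904 = 1/(-183) + 3904 = -1/183 + 3904 = 714431/183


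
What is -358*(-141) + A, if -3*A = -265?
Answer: 151699/3 ≈ 50566.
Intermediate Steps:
A = 265/3 (A = -1/3*(-265) = 265/3 ≈ 88.333)
-358*(-141) + A = -358*(-141) + 265/3 = 50478 + 265/3 = 151699/3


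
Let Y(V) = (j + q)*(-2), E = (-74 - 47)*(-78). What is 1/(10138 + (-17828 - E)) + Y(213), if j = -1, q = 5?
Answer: -137025/17128 ≈ -8.0001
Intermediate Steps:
E = 9438 (E = -121*(-78) = 9438)
Y(V) = -8 (Y(V) = (-1 + 5)*(-2) = 4*(-2) = -8)
1/(10138 + (-17828 - E)) + Y(213) = 1/(10138 + (-17828 - 1*9438)) - 8 = 1/(10138 + (-17828 - 9438)) - 8 = 1/(10138 - 27266) - 8 = 1/(-17128) - 8 = -1/17128 - 8 = -137025/17128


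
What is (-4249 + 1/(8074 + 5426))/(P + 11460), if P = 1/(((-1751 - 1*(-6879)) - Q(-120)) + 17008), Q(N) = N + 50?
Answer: -212294907799/572581712250 ≈ -0.37077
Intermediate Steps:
Q(N) = 50 + N
P = 1/22206 (P = 1/(((-1751 - 1*(-6879)) - (50 - 120)) + 17008) = 1/(((-1751 + 6879) - 1*(-70)) + 17008) = 1/((5128 + 70) + 17008) = 1/(5198 + 17008) = 1/22206 ≈ 4.5033e-5)
(-4249 + 1/(8074 + 5426))/(P + 11460) = (-4249 + 1/(8074 + 5426))/(1/22206 + 11460) = (-4249 + 1/13500)/(254480761/22206) = (-4249 + 1/13500)*(22206/254480761) = -57361499/13500*22206/254480761 = -212294907799/572581712250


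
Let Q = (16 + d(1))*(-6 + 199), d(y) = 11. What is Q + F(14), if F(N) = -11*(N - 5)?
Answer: 5112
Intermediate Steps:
F(N) = 55 - 11*N (F(N) = -11*(-5 + N) = 55 - 11*N)
Q = 5211 (Q = (16 + 11)*(-6 + 199) = 27*193 = 5211)
Q + F(14) = 5211 + (55 - 11*14) = 5211 + (55 - 154) = 5211 - 99 = 5112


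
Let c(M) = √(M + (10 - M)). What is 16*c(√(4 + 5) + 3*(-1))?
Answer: 16*√10 ≈ 50.596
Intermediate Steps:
c(M) = √10
16*c(√(4 + 5) + 3*(-1)) = 16*√10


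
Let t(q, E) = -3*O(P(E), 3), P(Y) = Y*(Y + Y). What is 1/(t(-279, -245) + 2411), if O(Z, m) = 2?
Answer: 1/2405 ≈ 0.00041580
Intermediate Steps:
P(Y) = 2*Y**2 (P(Y) = Y*(2*Y) = 2*Y**2)
t(q, E) = -6 (t(q, E) = -3*2 = -6)
1/(t(-279, -245) + 2411) = 1/(-6 + 2411) = 1/2405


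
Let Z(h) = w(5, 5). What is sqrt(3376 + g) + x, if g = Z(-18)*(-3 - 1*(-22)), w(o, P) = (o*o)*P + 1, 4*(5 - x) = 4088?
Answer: -1017 + sqrt(5770) ≈ -941.04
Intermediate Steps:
x = -1017 (x = 5 - 1/4*4088 = 5 - 1022 = -1017)
w(o, P) = 1 + P*o**2 (w(o, P) = o**2*P + 1 = P*o**2 + 1 = 1 + P*o**2)
Z(h) = 126 (Z(h) = 1 + 5*5**2 = 1 + 5*25 = 1 + 125 = 126)
g = 2394 (g = 126*(-3 - 1*(-22)) = 126*(-3 + 22) = 126*19 = 2394)
sqrt(3376 + g) + x = sqrt(3376 + 2394) - 1017 = sqrt(5770) - 1017 = -1017 + sqrt(5770)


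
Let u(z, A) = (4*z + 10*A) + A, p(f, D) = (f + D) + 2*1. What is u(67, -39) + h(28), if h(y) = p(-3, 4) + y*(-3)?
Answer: -242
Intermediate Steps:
p(f, D) = 2 + D + f (p(f, D) = (D + f) + 2 = 2 + D + f)
u(z, A) = 4*z + 11*A
h(y) = 3 - 3*y (h(y) = (2 + 4 - 3) + y*(-3) = 3 - 3*y)
u(67, -39) + h(28) = (4*67 + 11*(-39)) + (3 - 3*28) = (268 - 429) + (3 - 84) = -161 - 81 = -242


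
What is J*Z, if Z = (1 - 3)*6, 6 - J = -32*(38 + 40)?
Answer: -30024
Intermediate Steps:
J = 2502 (J = 6 - (-32)*(38 + 40) = 6 - (-32)*78 = 6 - 1*(-2496) = 6 + 2496 = 2502)
Z = -12 (Z = -2*6 = -12)
J*Z = 2502*(-12) = -30024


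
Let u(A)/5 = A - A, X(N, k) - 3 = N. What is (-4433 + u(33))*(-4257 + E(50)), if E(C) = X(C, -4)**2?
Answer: 6418984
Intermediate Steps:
X(N, k) = 3 + N
u(A) = 0 (u(A) = 5*(A - A) = 5*0 = 0)
E(C) = (3 + C)**2
(-4433 + u(33))*(-4257 + E(50)) = (-4433 + 0)*(-4257 + (3 + 50)**2) = -4433*(-4257 + 53**2) = -4433*(-4257 + 2809) = -4433*(-1448) = 6418984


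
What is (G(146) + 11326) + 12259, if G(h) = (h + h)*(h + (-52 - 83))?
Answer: 26797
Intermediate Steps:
G(h) = 2*h*(-135 + h) (G(h) = (2*h)*(h - 135) = (2*h)*(-135 + h) = 2*h*(-135 + h))
(G(146) + 11326) + 12259 = (2*146*(-135 + 146) + 11326) + 12259 = (2*146*11 + 11326) + 12259 = (3212 + 11326) + 12259 = 14538 + 12259 = 26797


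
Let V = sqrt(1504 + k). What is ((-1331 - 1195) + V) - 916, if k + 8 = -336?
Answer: -3442 + 2*sqrt(290) ≈ -3407.9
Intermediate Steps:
k = -344 (k = -8 - 336 = -344)
V = 2*sqrt(290) (V = sqrt(1504 - 344) = sqrt(1160) = 2*sqrt(290) ≈ 34.059)
((-1331 - 1195) + V) - 916 = ((-1331 - 1195) + 2*sqrt(290)) - 916 = (-2526 + 2*sqrt(290)) - 916 = -3442 + 2*sqrt(290)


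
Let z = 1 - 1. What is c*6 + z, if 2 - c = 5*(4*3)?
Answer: -348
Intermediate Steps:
z = 0
c = -58 (c = 2 - 5*4*3 = 2 - 5*12 = 2 - 1*60 = 2 - 60 = -58)
c*6 + z = -58*6 + 0 = -348 + 0 = -348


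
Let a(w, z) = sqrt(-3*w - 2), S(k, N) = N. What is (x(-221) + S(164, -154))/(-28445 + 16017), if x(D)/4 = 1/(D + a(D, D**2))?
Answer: 1855151/149695260 + sqrt(661)/149695260 ≈ 0.012393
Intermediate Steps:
a(w, z) = sqrt(-2 - 3*w)
x(D) = 4/(D + sqrt(-2 - 3*D))
(x(-221) + S(164, -154))/(-28445 + 16017) = (4/(-221 + sqrt(-2 - 3*(-221))) - 154)/(-28445 + 16017) = (4/(-221 + sqrt(-2 + 663)) - 154)/(-12428) = (4/(-221 + sqrt(661)) - 154)*(-1/12428) = (-154 + 4/(-221 + sqrt(661)))*(-1/12428) = 77/6214 - 1/(3107*(-221 + sqrt(661)))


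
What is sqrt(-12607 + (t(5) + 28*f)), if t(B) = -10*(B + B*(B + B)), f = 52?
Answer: I*sqrt(11701) ≈ 108.17*I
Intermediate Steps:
t(B) = -20*B**2 - 10*B (t(B) = -10*(B + B*(2*B)) = -10*(B + 2*B**2) = -20*B**2 - 10*B)
sqrt(-12607 + (t(5) + 28*f)) = sqrt(-12607 + (-10*5*(1 + 2*5) + 28*52)) = sqrt(-12607 + (-10*5*(1 + 10) + 1456)) = sqrt(-12607 + (-10*5*11 + 1456)) = sqrt(-12607 + (-550 + 1456)) = sqrt(-12607 + 906) = sqrt(-11701) = I*sqrt(11701)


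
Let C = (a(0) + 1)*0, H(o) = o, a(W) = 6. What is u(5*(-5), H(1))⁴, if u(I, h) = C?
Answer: 0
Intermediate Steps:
C = 0 (C = (6 + 1)*0 = 7*0 = 0)
u(I, h) = 0
u(5*(-5), H(1))⁴ = 0⁴ = 0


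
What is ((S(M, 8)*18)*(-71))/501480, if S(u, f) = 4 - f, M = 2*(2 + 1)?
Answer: 71/6965 ≈ 0.010194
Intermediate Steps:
M = 6 (M = 2*3 = 6)
((S(M, 8)*18)*(-71))/501480 = (((4 - 1*8)*18)*(-71))/501480 = (((4 - 8)*18)*(-71))*(1/501480) = (-4*18*(-71))*(1/501480) = -72*(-71)*(1/501480) = 5112*(1/501480) = 71/6965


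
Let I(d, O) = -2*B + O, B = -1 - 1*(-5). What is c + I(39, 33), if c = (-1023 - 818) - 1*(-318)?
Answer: -1498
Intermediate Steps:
B = 4 (B = -1 + 5 = 4)
c = -1523 (c = -1841 + 318 = -1523)
I(d, O) = -8 + O (I(d, O) = -2*4 + O = -8 + O)
c + I(39, 33) = -1523 + (-8 + 33) = -1523 + 25 = -1498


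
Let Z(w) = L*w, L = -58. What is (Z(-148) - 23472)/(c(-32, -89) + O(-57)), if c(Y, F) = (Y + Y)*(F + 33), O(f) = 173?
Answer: -14888/3757 ≈ -3.9627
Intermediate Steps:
Z(w) = -58*w
c(Y, F) = 2*Y*(33 + F) (c(Y, F) = (2*Y)*(33 + F) = 2*Y*(33 + F))
(Z(-148) - 23472)/(c(-32, -89) + O(-57)) = (-58*(-148) - 23472)/(2*(-32)*(33 - 89) + 173) = (8584 - 23472)/(2*(-32)*(-56) + 173) = -14888/(3584 + 173) = -14888/3757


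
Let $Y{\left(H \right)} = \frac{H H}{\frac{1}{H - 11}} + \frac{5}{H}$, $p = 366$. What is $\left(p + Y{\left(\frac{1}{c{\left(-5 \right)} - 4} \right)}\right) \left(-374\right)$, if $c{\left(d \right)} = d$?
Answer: $- \frac{87481966}{729} \approx -1.2 \cdot 10^{5}$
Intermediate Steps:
$Y{\left(H \right)} = \frac{5}{H} + H^{2} \left(-11 + H\right)$ ($Y{\left(H \right)} = \frac{H^{2}}{\frac{1}{-11 + H}} + \frac{5}{H} = H^{2} \left(-11 + H\right) + \frac{5}{H} = \frac{5}{H} + H^{2} \left(-11 + H\right)$)
$\left(p + Y{\left(\frac{1}{c{\left(-5 \right)} - 4} \right)}\right) \left(-374\right) = \left(366 + \frac{5 + \left(\frac{1}{-5 - 4}\right)^{3} \left(-11 + \frac{1}{-5 - 4}\right)}{\frac{1}{-5 - 4}}\right) \left(-374\right) = \left(366 + \frac{5 + \left(\frac{1}{-9}\right)^{3} \left(-11 + \frac{1}{-9}\right)}{\frac{1}{-9}}\right) \left(-374\right) = \left(366 + \frac{5 + \left(- \frac{1}{9}\right)^{3} \left(-11 - \frac{1}{9}\right)}{- \frac{1}{9}}\right) \left(-374\right) = \left(366 - 9 \left(5 - - \frac{100}{6561}\right)\right) \left(-374\right) = \left(366 - 9 \left(5 + \frac{100}{6561}\right)\right) \left(-374\right) = \left(366 - \frac{32905}{729}\right) \left(-374\right) = \frac{233909}{729} \left(-374\right) = - \frac{87481966}{729}$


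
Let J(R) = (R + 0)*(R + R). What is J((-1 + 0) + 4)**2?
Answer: 324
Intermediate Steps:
J(R) = 2*R**2 (J(R) = R*(2*R) = 2*R**2)
J((-1 + 0) + 4)**2 = (2*((-1 + 0) + 4)**2)**2 = (2*(-1 + 4)**2)**2 = (2*3**2)**2 = (2*9)**2 = 18**2 = 324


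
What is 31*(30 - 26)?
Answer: 124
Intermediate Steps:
31*(30 - 26) = 31*4 = 124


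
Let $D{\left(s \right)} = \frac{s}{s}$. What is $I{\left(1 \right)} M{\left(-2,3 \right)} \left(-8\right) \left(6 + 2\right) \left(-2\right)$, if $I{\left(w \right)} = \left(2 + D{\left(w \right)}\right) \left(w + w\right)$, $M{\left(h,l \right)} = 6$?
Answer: $4608$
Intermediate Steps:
$D{\left(s \right)} = 1$
$I{\left(w \right)} = 6 w$ ($I{\left(w \right)} = \left(2 + 1\right) \left(w + w\right) = 3 \cdot 2 w = 6 w$)
$I{\left(1 \right)} M{\left(-2,3 \right)} \left(-8\right) \left(6 + 2\right) \left(-2\right) = 6 \cdot 1 \cdot 6 \left(-8\right) \left(6 + 2\right) \left(-2\right) = 6 \left(- 48 \cdot 8 \left(-2\right)\right) = 6 \left(\left(-48\right) \left(-16\right)\right) = 6 \cdot 768 = 4608$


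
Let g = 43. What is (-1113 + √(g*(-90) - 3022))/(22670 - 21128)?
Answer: -371/514 + I*√1723/771 ≈ -0.72179 + 0.053838*I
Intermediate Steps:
(-1113 + √(g*(-90) - 3022))/(22670 - 21128) = (-1113 + √(43*(-90) - 3022))/(22670 - 21128) = (-1113 + √(-3870 - 3022))/1542 = (-1113 + √(-6892))*(1/1542) = (-1113 + 2*I*√1723)*(1/1542) = -371/514 + I*√1723/771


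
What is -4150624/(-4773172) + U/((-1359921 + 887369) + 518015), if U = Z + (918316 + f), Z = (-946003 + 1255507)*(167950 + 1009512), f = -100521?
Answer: 39533803184084557/4931879969 ≈ 8.0160e+6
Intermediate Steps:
Z = 364429198848 (Z = 309504*1177462 = 364429198848)
U = 364430016643 (U = 364429198848 + (918316 - 100521) = 364429198848 + 817795 = 364430016643)
-4150624/(-4773172) + U/((-1359921 + 887369) + 518015) = -4150624/(-4773172) + 364430016643/((-1359921 + 887369) + 518015) = -4150624*(-1/4773172) + 364430016643/(-472552 + 518015) = 1037656/1193293 + 364430016643/45463 = 1037656/1193293 + 364430016643*(1/45463) = 1037656/1193293 + 33130001513/4133 = 39533803184084557/4931879969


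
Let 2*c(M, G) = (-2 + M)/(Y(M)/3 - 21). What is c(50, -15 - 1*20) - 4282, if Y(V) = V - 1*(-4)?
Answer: -4290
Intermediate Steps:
Y(V) = 4 + V (Y(V) = V + 4 = 4 + V)
c(M, G) = (-2 + M)/(2*(-59/3 + M/3)) (c(M, G) = ((-2 + M)/((4 + M)/3 - 21))/2 = ((-2 + M)/((4 + M)*(⅓) - 21))/2 = ((-2 + M)/((4/3 + M/3) - 21))/2 = ((-2 + M)/(-59/3 + M/3))/2 = (-2 + M)/(2*(-59/3 + M/3)))
c(50, -15 - 1*20) - 4282 = 3*(-2 + 50)/(2*(-59 + 50)) - 4282 = (3/2)*48/(-9) - 4282 = (3/2)*(-⅑)*48 - 4282 = -8 - 4282 = -4290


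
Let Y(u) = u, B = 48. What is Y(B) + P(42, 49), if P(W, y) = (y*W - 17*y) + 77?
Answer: 1350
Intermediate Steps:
P(W, y) = 77 - 17*y + W*y (P(W, y) = (W*y - 17*y) + 77 = (-17*y + W*y) + 77 = 77 - 17*y + W*y)
Y(B) + P(42, 49) = 48 + (77 - 17*49 + 42*49) = 48 + (77 - 833 + 2058) = 48 + 1302 = 1350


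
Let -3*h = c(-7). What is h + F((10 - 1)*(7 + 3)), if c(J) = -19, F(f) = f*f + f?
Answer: 24589/3 ≈ 8196.3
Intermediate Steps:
F(f) = f + f² (F(f) = f² + f = f + f²)
h = 19/3 (h = -⅓*(-19) = 19/3 ≈ 6.3333)
h + F((10 - 1)*(7 + 3)) = 19/3 + ((10 - 1)*(7 + 3))*(1 + (10 - 1)*(7 + 3)) = 19/3 + (9*10)*(1 + 9*10) = 19/3 + 90*(1 + 90) = 19/3 + 90*91 = 19/3 + 8190 = 24589/3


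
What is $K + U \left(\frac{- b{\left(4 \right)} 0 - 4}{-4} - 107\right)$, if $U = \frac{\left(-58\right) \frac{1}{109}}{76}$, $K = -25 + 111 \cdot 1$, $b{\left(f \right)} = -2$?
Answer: $\frac{179643}{2071} \approx 86.742$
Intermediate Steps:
$K = 86$ ($K = -25 + 111 = 86$)
$U = - \frac{29}{4142}$ ($U = \left(-58\right) \frac{1}{109} \cdot \frac{1}{76} = \left(- \frac{58}{109}\right) \frac{1}{76} = - \frac{29}{4142} \approx -0.0070014$)
$K + U \left(\frac{- b{\left(4 \right)} 0 - 4}{-4} - 107\right) = 86 - \frac{29 \left(\frac{\left(-1\right) \left(-2\right) 0 - 4}{-4} - 107\right)}{4142} = 86 - \frac{29 \left(\left(2 \cdot 0 - 4\right) \left(- \frac{1}{4}\right) - 107\right)}{4142} = 86 - \frac{29 \left(\left(0 - 4\right) \left(- \frac{1}{4}\right) - 107\right)}{4142} = 86 - \frac{29 \left(\left(-4\right) \left(- \frac{1}{4}\right) - 107\right)}{4142} = 86 - \frac{29 \left(1 - 107\right)}{4142} = 86 - - \frac{1537}{2071} = 86 + \frac{1537}{2071} = \frac{179643}{2071}$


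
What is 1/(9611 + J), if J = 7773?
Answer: 1/17384 ≈ 5.7524e-5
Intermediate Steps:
1/(9611 + J) = 1/(9611 + 7773) = 1/17384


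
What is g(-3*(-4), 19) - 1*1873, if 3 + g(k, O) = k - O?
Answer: -1883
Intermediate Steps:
g(k, O) = -3 + k - O (g(k, O) = -3 + (k - O) = -3 + k - O)
g(-3*(-4), 19) - 1*1873 = (-3 - 3*(-4) - 1*19) - 1*1873 = (-3 + 12 - 19) - 1873 = -10 - 1873 = -1883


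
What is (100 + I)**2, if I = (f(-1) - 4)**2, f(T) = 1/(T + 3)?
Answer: 201601/16 ≈ 12600.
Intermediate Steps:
f(T) = 1/(3 + T)
I = 49/4 (I = (1/(3 - 1) - 4)**2 = (1/2 - 4)**2 = (-7/2)**2 = 49/4 ≈ 12.250)
(100 + I)**2 = (100 + 49/4)**2 = (449/4)**2 = 201601/16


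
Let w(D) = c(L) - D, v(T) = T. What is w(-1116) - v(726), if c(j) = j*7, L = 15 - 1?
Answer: 488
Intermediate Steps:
L = 14
c(j) = 7*j
w(D) = 98 - D (w(D) = 7*14 - D = 98 - D)
w(-1116) - v(726) = (98 - 1*(-1116)) - 1*726 = (98 + 1116) - 726 = 1214 - 726 = 488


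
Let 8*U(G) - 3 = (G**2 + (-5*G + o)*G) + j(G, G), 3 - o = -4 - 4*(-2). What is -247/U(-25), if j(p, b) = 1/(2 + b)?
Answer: 45448/56857 ≈ 0.79934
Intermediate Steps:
o = -1 (o = 3 - (-4 - 4*(-2)) = 3 - (-4 + 8) = 3 - 1*4 = 3 - 4 = -1)
U(G) = 3/8 + G**2/8 + 1/(8*(2 + G)) + G*(-1 - 5*G)/8 (U(G) = 3/8 + ((G**2 + (-5*G - 1)*G) + 1/(2 + G))/8 = 3/8 + ((G**2 + (-1 - 5*G)*G) + 1/(2 + G))/8 = 3/8 + ((G**2 + G*(-1 - 5*G)) + 1/(2 + G))/8 = 3/8 + (G**2 + 1/(2 + G) + G*(-1 - 5*G))/8 = 3/8 + (G**2/8 + 1/(8*(2 + G)) + G*(-1 - 5*G)/8) = 3/8 + G**2/8 + 1/(8*(2 + G)) + G*(-1 - 5*G)/8)
-247/U(-25) = -247*8*(2 - 25)/(1 + (2 - 25)*(3 - 1*(-25) - 4*(-25)**2)) = -247*(-184/(1 - 23*(3 + 25 - 4*625))) = -247*(-184/(1 - 23*(3 + 25 - 2500))) = -247*(-184/(1 - 23*(-2472))) = -247*(-184/(1 + 56856)) = -247/((1/8)*(-1/23)*56857) = -247/(-56857/184) = -247*(-184/56857) = 45448/56857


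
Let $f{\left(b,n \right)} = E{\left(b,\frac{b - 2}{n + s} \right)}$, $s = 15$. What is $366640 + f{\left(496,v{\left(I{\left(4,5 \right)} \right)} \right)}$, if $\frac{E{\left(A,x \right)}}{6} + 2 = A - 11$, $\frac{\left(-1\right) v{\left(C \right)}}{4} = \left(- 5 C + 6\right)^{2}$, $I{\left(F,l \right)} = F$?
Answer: $369538$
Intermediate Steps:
$v{\left(C \right)} = - 4 \left(6 - 5 C\right)^{2}$ ($v{\left(C \right)} = - 4 \left(- 5 C + 6\right)^{2} = - 4 \left(6 - 5 C\right)^{2}$)
$E{\left(A,x \right)} = -78 + 6 A$ ($E{\left(A,x \right)} = -12 + 6 \left(A - 11\right) = -12 + 6 \left(-11 + A\right) = -12 + \left(-66 + 6 A\right) = -78 + 6 A$)
$f{\left(b,n \right)} = -78 + 6 b$
$366640 + f{\left(496,v{\left(I{\left(4,5 \right)} \right)} \right)} = 366640 + \left(-78 + 6 \cdot 496\right) = 366640 + \left(-78 + 2976\right) = 366640 + 2898 = 369538$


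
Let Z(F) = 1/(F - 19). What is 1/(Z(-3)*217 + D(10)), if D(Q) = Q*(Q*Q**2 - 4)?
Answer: 22/218903 ≈ 0.00010050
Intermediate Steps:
Z(F) = 1/(-19 + F)
D(Q) = Q*(-4 + Q**3) (D(Q) = Q*(Q**3 - 4) = Q*(-4 + Q**3))
1/(Z(-3)*217 + D(10)) = 1/(217/(-19 - 3) + 10*(-4 + 10**3)) = 1/(217/(-22) + 10*(-4 + 1000)) = 1/(-1/22*217 + 10*996) = 1/(-217/22 + 9960) = 1/(218903/22) = 22/218903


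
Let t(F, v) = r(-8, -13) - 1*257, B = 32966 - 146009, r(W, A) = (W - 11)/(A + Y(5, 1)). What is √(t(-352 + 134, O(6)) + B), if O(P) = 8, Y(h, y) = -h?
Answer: I*√4078762/6 ≈ 336.6*I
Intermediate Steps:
r(W, A) = (-11 + W)/(-5 + A) (r(W, A) = (W - 11)/(A - 1*5) = (-11 + W)/(A - 5) = (-11 + W)/(-5 + A))
B = -113043
t(F, v) = -4607/18 (t(F, v) = (-11 - 8)/(-5 - 13) - 1*257 = -19/(-18) - 257 = -1/18*(-19) - 257 = 19/18 - 257 = -4607/18)
√(t(-352 + 134, O(6)) + B) = √(-4607/18 - 113043) = √(-2039381/18) = I*√4078762/6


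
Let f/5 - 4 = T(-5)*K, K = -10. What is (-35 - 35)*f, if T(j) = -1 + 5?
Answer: 12600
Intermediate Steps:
T(j) = 4
f = -180 (f = 20 + 5*(4*(-10)) = 20 + 5*(-40) = 20 - 200 = -180)
(-35 - 35)*f = (-35 - 35)*(-180) = -70*(-180) = 12600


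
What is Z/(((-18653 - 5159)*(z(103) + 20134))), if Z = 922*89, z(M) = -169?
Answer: -41029/237703290 ≈ -0.00017261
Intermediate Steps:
Z = 82058
Z/(((-18653 - 5159)*(z(103) + 20134))) = 82058/(((-18653 - 5159)*(-169 + 20134))) = 82058/((-23812*19965)) = 82058/(-475406580) = 82058*(-1/475406580) = -41029/237703290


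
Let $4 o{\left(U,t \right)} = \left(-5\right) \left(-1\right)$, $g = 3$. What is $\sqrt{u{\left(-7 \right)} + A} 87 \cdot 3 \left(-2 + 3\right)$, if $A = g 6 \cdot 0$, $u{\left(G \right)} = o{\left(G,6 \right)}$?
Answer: $\frac{261 \sqrt{5}}{2} \approx 291.81$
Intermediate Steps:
$o{\left(U,t \right)} = \frac{5}{4}$ ($o{\left(U,t \right)} = \frac{\left(-5\right) \left(-1\right)}{4} = \frac{1}{4} \cdot 5 = \frac{5}{4}$)
$u{\left(G \right)} = \frac{5}{4}$
$A = 0$ ($A = 3 \cdot 6 \cdot 0 = 18 \cdot 0 = 0$)
$\sqrt{u{\left(-7 \right)} + A} 87 \cdot 3 \left(-2 + 3\right) = \sqrt{\frac{5}{4} + 0} \cdot 87 \cdot 3 \left(-2 + 3\right) = \sqrt{\frac{5}{4}} \cdot 87 \cdot 3 \cdot 1 = \frac{\sqrt{5}}{2} \cdot 87 \cdot 3 = \frac{87 \sqrt{5}}{2} \cdot 3 = \frac{261 \sqrt{5}}{2}$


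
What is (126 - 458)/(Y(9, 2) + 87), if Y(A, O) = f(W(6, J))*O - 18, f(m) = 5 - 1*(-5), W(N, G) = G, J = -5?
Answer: -332/89 ≈ -3.7303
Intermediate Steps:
f(m) = 10 (f(m) = 5 + 5 = 10)
Y(A, O) = -18 + 10*O (Y(A, O) = 10*O - 18 = -18 + 10*O)
(126 - 458)/(Y(9, 2) + 87) = (126 - 458)/((-18 + 10*2) + 87) = -332/((-18 + 20) + 87) = -332/(2 + 87) = -332/89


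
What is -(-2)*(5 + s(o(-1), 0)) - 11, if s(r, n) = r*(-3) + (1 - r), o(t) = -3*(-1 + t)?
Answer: -47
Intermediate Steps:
o(t) = 3 - 3*t
s(r, n) = 1 - 4*r (s(r, n) = -3*r + (1 - r) = 1 - 4*r)
-(-2)*(5 + s(o(-1), 0)) - 11 = -(-2)*(5 + (1 - 4*(3 - 3*(-1)))) - 11 = -(-2)*(5 + (1 - 4*(3 + 3))) - 11 = -(-2)*(5 + (1 - 4*6)) - 11 = -(-2)*(5 + (1 - 24)) - 11 = -(-2)*(5 - 23) - 11 = -(-2)*(-18) - 11 = -2*18 - 11 = -36 - 11 = -47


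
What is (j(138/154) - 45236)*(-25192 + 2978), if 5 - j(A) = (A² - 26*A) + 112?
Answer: 5969018867780/5929 ≈ 1.0067e+9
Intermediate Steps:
j(A) = -107 - A² + 26*A (j(A) = 5 - ((A² - 26*A) + 112) = 5 - (112 + A² - 26*A) = 5 + (-112 - A² + 26*A) = -107 - A² + 26*A)
(j(138/154) - 45236)*(-25192 + 2978) = ((-107 - (138/154)² + 26*(138/154)) - 45236)*(-25192 + 2978) = ((-107 - (138*(1/154))² + 26*(138*(1/154))) - 45236)*(-22214) = ((-107 - (69/77)² + 26*(69/77)) - 45236)*(-22214) = ((-107 - 1*4761/5929 + 1794/77) - 45236)*(-22214) = ((-107 - 4761/5929 + 1794/77) - 45236)*(-22214) = (-501026/5929 - 45236)*(-22214) = -268705270/5929*(-22214) = 5969018867780/5929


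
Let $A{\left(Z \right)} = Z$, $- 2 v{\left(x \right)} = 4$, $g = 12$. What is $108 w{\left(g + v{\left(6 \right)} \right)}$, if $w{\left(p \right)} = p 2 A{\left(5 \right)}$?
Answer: $10800$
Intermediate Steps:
$v{\left(x \right)} = -2$ ($v{\left(x \right)} = \left(- \frac{1}{2}\right) 4 = -2$)
$w{\left(p \right)} = 10 p$ ($w{\left(p \right)} = p 2 \cdot 5 = 2 p 5 = 10 p$)
$108 w{\left(g + v{\left(6 \right)} \right)} = 108 \cdot 10 \left(12 - 2\right) = 108 \cdot 10 \cdot 10 = 108 \cdot 100 = 10800$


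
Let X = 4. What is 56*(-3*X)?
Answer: -672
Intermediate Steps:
56*(-3*X) = 56*(-3*4) = 56*(-12) = -672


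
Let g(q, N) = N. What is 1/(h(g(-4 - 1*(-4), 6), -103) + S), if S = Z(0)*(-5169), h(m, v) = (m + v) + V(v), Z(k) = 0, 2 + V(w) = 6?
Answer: -1/93 ≈ -0.010753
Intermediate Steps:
V(w) = 4 (V(w) = -2 + 6 = 4)
h(m, v) = 4 + m + v (h(m, v) = (m + v) + 4 = 4 + m + v)
S = 0 (S = 0*(-5169) = 0)
1/(h(g(-4 - 1*(-4), 6), -103) + S) = 1/((4 + 6 - 103) + 0) = 1/(-93 + 0) = 1/(-93) = -1/93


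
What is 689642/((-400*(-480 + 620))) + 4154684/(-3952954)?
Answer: -739696351617/55341356000 ≈ -13.366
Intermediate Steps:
689642/((-400*(-480 + 620))) + 4154684/(-3952954) = 689642/((-400*140)) + 4154684*(-1/3952954) = 689642/(-56000) - 2077342/1976477 = 689642*(-1/56000) - 2077342/1976477 = -344821/28000 - 2077342/1976477 = -739696351617/55341356000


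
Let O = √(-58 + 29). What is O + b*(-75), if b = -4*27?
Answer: 8100 + I*√29 ≈ 8100.0 + 5.3852*I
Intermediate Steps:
b = -108
O = I*√29 (O = √(-29) = I*√29 ≈ 5.3852*I)
O + b*(-75) = I*√29 - 108*(-75) = I*√29 + 8100 = 8100 + I*√29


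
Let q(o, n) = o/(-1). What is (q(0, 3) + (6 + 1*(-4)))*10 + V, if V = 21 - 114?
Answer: -73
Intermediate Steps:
q(o, n) = -o (q(o, n) = o*(-1) = -o)
V = -93
(q(0, 3) + (6 + 1*(-4)))*10 + V = (-1*0 + (6 + 1*(-4)))*10 - 93 = (0 + (6 - 4))*10 - 93 = (0 + 2)*10 - 93 = 2*10 - 93 = 20 - 93 = -73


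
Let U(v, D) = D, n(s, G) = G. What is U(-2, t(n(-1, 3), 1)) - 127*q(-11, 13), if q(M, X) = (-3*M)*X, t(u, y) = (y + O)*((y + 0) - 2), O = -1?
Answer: -54483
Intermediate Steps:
t(u, y) = (-1 + y)*(-2 + y) (t(u, y) = (y - 1)*((y + 0) - 2) = (-1 + y)*(y - 2) = (-1 + y)*(-2 + y))
q(M, X) = -3*M*X
U(-2, t(n(-1, 3), 1)) - 127*q(-11, 13) = (2 + 1**2 - 3*1) - (-381)*(-11)*13 = (2 + 1 - 3) - 127*429 = 0 - 54483 = -54483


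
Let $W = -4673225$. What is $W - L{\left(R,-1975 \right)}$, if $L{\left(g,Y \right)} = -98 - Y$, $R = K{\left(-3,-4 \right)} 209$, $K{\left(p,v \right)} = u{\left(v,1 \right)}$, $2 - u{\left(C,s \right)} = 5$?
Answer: $-4675102$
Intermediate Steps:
$u{\left(C,s \right)} = -3$ ($u{\left(C,s \right)} = 2 - 5 = -3$)
$K{\left(p,v \right)} = -3$
$R = -627$ ($R = \left(-3\right) 209 = -627$)
$W - L{\left(R,-1975 \right)} = -4673225 - \left(-98 - -1975\right) = -4673225 - \left(-98 + 1975\right) = -4673225 - 1877 = -4675102$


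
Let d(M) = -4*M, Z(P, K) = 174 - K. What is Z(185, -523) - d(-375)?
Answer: -803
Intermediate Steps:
Z(185, -523) - d(-375) = (174 - 1*(-523)) - (-4)*(-375) = (174 + 523) - 1*1500 = 697 - 1500 = -803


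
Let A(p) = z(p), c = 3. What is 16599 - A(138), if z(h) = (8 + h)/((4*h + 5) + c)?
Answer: 4647647/280 ≈ 16599.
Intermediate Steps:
z(h) = (8 + h)/(8 + 4*h) (z(h) = (8 + h)/((4*h + 5) + 3) = (8 + h)/((5 + 4*h) + 3) = (8 + h)/(8 + 4*h))
A(p) = (8 + p)/(4*(2 + p))
16599 - A(138) = 16599 - (8 + 138)/(4*(2 + 138)) = 16599 - 146/(4*140) = 16599 - 1*73/280 = 16599 - 73/280 = 4647647/280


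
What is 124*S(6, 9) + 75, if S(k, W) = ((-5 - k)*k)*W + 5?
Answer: -72961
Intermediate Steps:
S(k, W) = 5 + W*k*(-5 - k) (S(k, W) = (k*(-5 - k))*W + 5 = W*k*(-5 - k) + 5 = 5 + W*k*(-5 - k))
124*S(6, 9) + 75 = 124*(5 - 1*9*6² - 5*9*6) + 75 = 124*(5 - 1*9*36 - 270) + 75 = 124*(5 - 324 - 270) + 75 = 124*(-589) + 75 = -73036 + 75 = -72961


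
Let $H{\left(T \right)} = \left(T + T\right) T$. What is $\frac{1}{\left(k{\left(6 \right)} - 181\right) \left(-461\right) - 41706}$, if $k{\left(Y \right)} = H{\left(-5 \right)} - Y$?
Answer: $\frac{1}{21451} \approx 4.6618 \cdot 10^{-5}$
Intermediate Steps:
$H{\left(T \right)} = 2 T^{2}$ ($H{\left(T \right)} = 2 T T = 2 T^{2}$)
$k{\left(Y \right)} = 50 - Y$ ($k{\left(Y \right)} = 2 \left(-5\right)^{2} - Y = 2 \cdot 25 - Y = 50 - Y$)
$\frac{1}{\left(k{\left(6 \right)} - 181\right) \left(-461\right) - 41706} = \frac{1}{\left(\left(50 - 6\right) - 181\right) \left(-461\right) - 41706} = \frac{1}{\left(44 - 181\right) \left(-461\right) - 41706} = \frac{1}{\left(-137\right) \left(-461\right) - 41706} = \frac{1}{63157 - 41706} = \frac{1}{21451}$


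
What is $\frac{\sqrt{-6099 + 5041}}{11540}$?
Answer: $\frac{23 i \sqrt{2}}{11540} \approx 0.0028186 i$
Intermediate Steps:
$\frac{\sqrt{-6099 + 5041}}{11540} = \sqrt{-1058} \cdot \frac{1}{11540} = 23 i \sqrt{2} \cdot \frac{1}{11540} = \frac{23 i \sqrt{2}}{11540}$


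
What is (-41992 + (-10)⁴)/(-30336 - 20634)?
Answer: 5332/8495 ≈ 0.62766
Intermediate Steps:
(-41992 + (-10)⁴)/(-30336 - 20634) = (-41992 + 10000)/(-50970) = -31992*(-1/50970) = 5332/8495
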